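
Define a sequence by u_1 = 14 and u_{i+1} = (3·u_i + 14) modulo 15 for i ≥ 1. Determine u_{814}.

We have u_1 = 14, u_2 = 11, u_3 = 2, u_4 = 5, u_5 = 14.
Since u_5 = u_1 = 14, the sequence is periodic with period 4.
So u_{814} = u_{1 + ((814-1) mod 4)} = u_2 = 11.

11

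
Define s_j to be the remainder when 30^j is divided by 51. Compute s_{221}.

30

Listing terms: s_1 = 30; s_2 = 33; s_3 = 21; s_4 = 18; s_5 = 30.
The sequence repeats with period 4.
So s_{221} = s_{1 + ((221-1) mod 4)} = s_1 = 30.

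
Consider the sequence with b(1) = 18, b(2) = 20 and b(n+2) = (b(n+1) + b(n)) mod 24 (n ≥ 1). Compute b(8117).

We have b(1) = 18; b(2) = 20; b(3) = 14; b(4) = 10; b(5) = 0; b(6) = 10; b(7) = 10; b(8) = 20; b(9) = 6; b(10) = 2; b(11) = 8; b(12) = 10; b(13) = 18; b(14) = 4; b(15) = 22; b(16) = 2; b(17) = 0; b(18) = 2; b(19) = 2; b(20) = 4; b(21) = 6; b(22) = 10; b(23) = 16; b(24) = 2; b(25) = 18; b(26) = 20.
The sequence repeats with period 24.
(8117 - 1) mod 24 = 4, so b(8117) = b(5) = 0.

0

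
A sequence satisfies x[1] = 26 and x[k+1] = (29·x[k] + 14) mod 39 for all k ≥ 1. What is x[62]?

27

We have x[1] = 26, x[2] = 27, x[3] = 17, x[4] = 0, x[5] = 14, x[6] = 30, x[7] = 26.
Since x[7] = x[1] = 26, the sequence is periodic with period 6.
So x[62] = x[1 + ((62-1) mod 6)] = x[2] = 27.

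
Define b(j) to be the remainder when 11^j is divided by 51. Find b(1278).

43

Computing terms: b(0) = 1, b(1) = 11, b(2) = 19, b(3) = 5, b(4) = 4, b(5) = 44, b(6) = 25, b(7) = 20, b(8) = 16, b(9) = 23, b(10) = 49, b(11) = 29, b(12) = 13, b(13) = 41, b(14) = 43, b(15) = 14, b(16) = 1.
The sequence repeats with period 16.
(1278 - 0) mod 16 = 14, so b(1278) = b(14) = 43.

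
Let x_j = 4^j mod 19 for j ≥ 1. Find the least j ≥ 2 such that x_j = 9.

Computing terms: x_1 = 4; x_2 = 16; x_3 = 7; x_4 = 9; x_5 = 17; x_6 = 11; x_7 = 6; x_8 = 5; x_9 = 1; x_{10} = 4.
The sequence repeats with period 9.
The value 9 first appears (with j ≥ 2) at x_4.

4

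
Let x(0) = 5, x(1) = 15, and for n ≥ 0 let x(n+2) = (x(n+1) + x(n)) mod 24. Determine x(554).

We have x(0) = 5, x(1) = 15, x(2) = 20, x(3) = 11, x(4) = 7, x(5) = 18, x(6) = 1, x(7) = 19, x(8) = 20, x(9) = 15, x(10) = 11, x(11) = 2, x(12) = 13, x(13) = 15, x(14) = 4, x(15) = 19, x(16) = 23, x(17) = 18, x(18) = 17, x(19) = 11, x(20) = 4, x(21) = 15, x(22) = 19, x(23) = 10, x(24) = 5, x(25) = 15.
Since (x(24), x(25)) = (x(0), x(1)) = (5, 15) (two consecutive terms determine the rest), the sequence is periodic with period 24.
(554 - 0) mod 24 = 2, so x(554) = x(2) = 20.

20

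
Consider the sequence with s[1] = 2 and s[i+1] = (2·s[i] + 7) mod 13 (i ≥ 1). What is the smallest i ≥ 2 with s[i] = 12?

10

Computing terms: s[1] = 2, s[2] = 11, s[3] = 3, s[4] = 0, s[5] = 7, s[6] = 8, s[7] = 10, s[8] = 1, s[9] = 9, s[10] = 12, s[11] = 5, s[12] = 4, s[13] = 2.
Since s[13] = s[1] = 2, the sequence is periodic with period 12.
The value 12 first appears (with i ≥ 2) at s[10].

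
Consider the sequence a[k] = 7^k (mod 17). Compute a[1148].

13

We have a[0] = 1; a[1] = 7; a[2] = 15; a[3] = 3; a[4] = 4; a[5] = 11; a[6] = 9; a[7] = 12; a[8] = 16; a[9] = 10; a[10] = 2; a[11] = 14; a[12] = 13; a[13] = 6; a[14] = 8; a[15] = 5; a[16] = 1.
The sequence repeats with period 16.
(1148 - 0) mod 16 = 12, so a[1148] = a[12] = 13.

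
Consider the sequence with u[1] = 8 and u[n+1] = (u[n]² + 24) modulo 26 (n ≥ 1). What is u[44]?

u[1] = 8, u[2] = 10, u[3] = 20, u[4] = 8.
The sequence repeats with period 3.
So u[44] = u[1 + ((44-1) mod 3)] = u[2] = 10.

10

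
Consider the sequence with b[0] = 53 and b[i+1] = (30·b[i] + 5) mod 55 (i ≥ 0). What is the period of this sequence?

We have b[0] = 53; b[1] = 0; b[2] = 5; b[3] = 45; b[4] = 35; b[5] = 10; b[6] = 30; b[7] = 25; b[8] = 40; b[9] = 50; b[10] = 20; b[11] = 0.
Since b[11] = b[1] = 0, the sequence is eventually periodic: after a pre-period of length 1 it cycles with period 10.

10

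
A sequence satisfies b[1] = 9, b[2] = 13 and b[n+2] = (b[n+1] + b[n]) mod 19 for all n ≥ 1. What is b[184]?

b[1] = 9, b[2] = 13, b[3] = 3, b[4] = 16, b[5] = 0, b[6] = 16, b[7] = 16, b[8] = 13, b[9] = 10, b[10] = 4, b[11] = 14, b[12] = 18, b[13] = 13, b[14] = 12, b[15] = 6, b[16] = 18, b[17] = 5, b[18] = 4, b[19] = 9, b[20] = 13.
Since (b[19], b[20]) = (b[1], b[2]) = (9, 13) (two consecutive terms determine the rest), the sequence is periodic with period 18.
So b[184] = b[1 + ((184-1) mod 18)] = b[4] = 16.

16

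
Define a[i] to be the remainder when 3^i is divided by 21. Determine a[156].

15

We have a[1] = 3,  a[2] = 9,  a[3] = 6,  a[4] = 18,  a[5] = 12,  a[6] = 15,  a[7] = 3.
The sequence repeats with period 6.
So a[156] = a[1 + ((156-1) mod 6)] = a[6] = 15.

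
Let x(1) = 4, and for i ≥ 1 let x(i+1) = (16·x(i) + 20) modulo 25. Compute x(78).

We have x(1) = 4, x(2) = 9, x(3) = 14, x(4) = 19, x(5) = 24, x(6) = 4.
The sequence repeats with period 5.
(78 - 1) mod 5 = 2, so x(78) = x(3) = 14.

14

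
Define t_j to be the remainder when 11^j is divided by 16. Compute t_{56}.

We have t_1 = 11,  t_2 = 9,  t_3 = 3,  t_4 = 1,  t_5 = 11.
The sequence repeats with period 4.
So t_{56} = t_{1 + ((56-1) mod 4)} = t_4 = 1.

1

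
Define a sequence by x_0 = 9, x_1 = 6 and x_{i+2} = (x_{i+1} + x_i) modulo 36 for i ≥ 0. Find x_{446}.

3

x_0 = 9; x_1 = 6; x_2 = 15; x_3 = 21; x_4 = 0; x_5 = 21; x_6 = 21; x_7 = 6; x_8 = 27; x_9 = 33; x_{10} = 24; x_{11} = 21; x_{12} = 9; x_{13} = 30; x_{14} = 3; x_{15} = 33; x_{16} = 0; x_{17} = 33; x_{18} = 33; x_{19} = 30; x_{20} = 27; x_{21} = 21; x_{22} = 12; x_{23} = 33; x_{24} = 9; x_{25} = 6.
The sequence repeats with period 24.
(446 - 0) mod 24 = 14, so x_{446} = x_{14} = 3.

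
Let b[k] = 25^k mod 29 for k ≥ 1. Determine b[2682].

Computing terms: b[1] = 25; b[2] = 16; b[3] = 23; b[4] = 24; b[5] = 20; b[6] = 7; b[7] = 1; b[8] = 25.
Since b[8] = b[1] = 25, the sequence is periodic with period 7.
So b[2682] = b[1 + ((2682-1) mod 7)] = b[1] = 25.

25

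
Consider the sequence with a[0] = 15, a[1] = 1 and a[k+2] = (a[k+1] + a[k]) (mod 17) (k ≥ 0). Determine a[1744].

5

Listing terms: a[0] = 15,  a[1] = 1,  a[2] = 16,  a[3] = 0,  a[4] = 16,  a[5] = 16,  a[6] = 15,  a[7] = 14,  a[8] = 12,  a[9] = 9,  a[10] = 4,  a[11] = 13,  a[12] = 0,  a[13] = 13,  a[14] = 13,  a[15] = 9,  a[16] = 5,  a[17] = 14,  a[18] = 2,  a[19] = 16,  a[20] = 1,  a[21] = 0,  a[22] = 1,  a[23] = 1,  a[24] = 2,  a[25] = 3,  a[26] = 5,  a[27] = 8,  a[28] = 13,  a[29] = 4,  a[30] = 0,  a[31] = 4,  a[32] = 4,  a[33] = 8,  a[34] = 12,  a[35] = 3,  a[36] = 15,  a[37] = 1.
The sequence repeats with period 36.
(1744 - 0) mod 36 = 16, so a[1744] = a[16] = 5.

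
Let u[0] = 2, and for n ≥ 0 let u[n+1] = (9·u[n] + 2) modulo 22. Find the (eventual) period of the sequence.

Computing terms: u[0] = 2, u[1] = 20, u[2] = 6, u[3] = 12, u[4] = 0, u[5] = 2.
Since u[5] = u[0] = 2, the sequence is periodic with period 5.

5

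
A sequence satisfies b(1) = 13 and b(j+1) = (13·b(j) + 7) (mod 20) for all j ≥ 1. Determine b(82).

We have b(1) = 13,  b(2) = 16,  b(3) = 15,  b(4) = 2,  b(5) = 13.
Since b(5) = b(1) = 13, the sequence is periodic with period 4.
(82 - 1) mod 4 = 1, so b(82) = b(2) = 16.

16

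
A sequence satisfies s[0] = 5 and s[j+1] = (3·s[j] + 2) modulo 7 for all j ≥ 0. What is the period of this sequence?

s[0] = 5; s[1] = 3; s[2] = 4; s[3] = 0; s[4] = 2; s[5] = 1; s[6] = 5.
The sequence repeats with period 6.

6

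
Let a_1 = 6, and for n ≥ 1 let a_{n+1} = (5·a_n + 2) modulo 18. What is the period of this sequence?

6

Listing terms: a_1 = 6, a_2 = 14, a_3 = 0, a_4 = 2, a_5 = 12, a_6 = 8, a_7 = 6.
The sequence repeats with period 6.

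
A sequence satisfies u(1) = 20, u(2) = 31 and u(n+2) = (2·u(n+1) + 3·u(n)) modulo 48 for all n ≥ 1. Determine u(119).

Computing terms: u(1) = 20, u(2) = 31, u(3) = 26, u(4) = 1, u(5) = 32, u(6) = 19, u(7) = 38, u(8) = 37, u(9) = 44, u(10) = 7, u(11) = 2, u(12) = 25, u(13) = 8, u(14) = 43, u(15) = 14, u(16) = 13, u(17) = 20, u(18) = 31.
The sequence repeats with period 16.
So u(119) = u(1 + ((119-1) mod 16)) = u(7) = 38.

38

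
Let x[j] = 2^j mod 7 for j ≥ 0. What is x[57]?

1

Listing terms: x[0] = 1,  x[1] = 2,  x[2] = 4,  x[3] = 1.
The sequence repeats with period 3.
So x[57] = x[0 + ((57-0) mod 3)] = x[0] = 1.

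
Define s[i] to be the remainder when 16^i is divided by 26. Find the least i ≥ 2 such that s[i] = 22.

2

Listing terms: s[1] = 16; s[2] = 22; s[3] = 14; s[4] = 16.
Since s[4] = s[1] = 16, the sequence is periodic with period 3.
The value 22 first appears (with i ≥ 2) at s[2].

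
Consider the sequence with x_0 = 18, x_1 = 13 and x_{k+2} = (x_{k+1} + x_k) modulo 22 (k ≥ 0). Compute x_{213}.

0

We have x_0 = 18, x_1 = 13, x_2 = 9, x_3 = 0, x_4 = 9, x_5 = 9, x_6 = 18, x_7 = 5, x_8 = 1, x_9 = 6, x_{10} = 7, x_{11} = 13, x_{12} = 20, x_{13} = 11, x_{14} = 9, x_{15} = 20, x_{16} = 7, x_{17} = 5, x_{18} = 12, x_{19} = 17, x_{20} = 7, x_{21} = 2, x_{22} = 9, x_{23} = 11, x_{24} = 20, x_{25} = 9, x_{26} = 7, x_{27} = 16, x_{28} = 1, x_{29} = 17, x_{30} = 18, x_{31} = 13.
Since (x_{30}, x_{31}) = (x_0, x_1) = (18, 13) (two consecutive terms determine the rest), the sequence is periodic with period 30.
So x_{213} = x_{0 + ((213-0) mod 30)} = x_3 = 0.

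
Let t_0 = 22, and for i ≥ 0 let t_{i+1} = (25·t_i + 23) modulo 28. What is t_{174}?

t_0 = 22; t_1 = 13; t_2 = 12; t_3 = 15; t_4 = 6; t_5 = 5; t_6 = 8; t_7 = 27; t_8 = 26; t_9 = 1; t_{10} = 20; t_{11} = 19; t_{12} = 22.
Since t_{12} = t_0 = 22, the sequence is periodic with period 12.
(174 - 0) mod 12 = 6, so t_{174} = t_6 = 8.

8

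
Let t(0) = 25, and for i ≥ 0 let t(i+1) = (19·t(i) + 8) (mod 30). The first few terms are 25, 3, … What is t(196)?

t(0) = 25,  t(1) = 3,  t(2) = 5,  t(3) = 13,  t(4) = 15,  t(5) = 23,  t(6) = 25.
The sequence repeats with period 6.
So t(196) = t(0 + ((196-0) mod 6)) = t(4) = 15.

15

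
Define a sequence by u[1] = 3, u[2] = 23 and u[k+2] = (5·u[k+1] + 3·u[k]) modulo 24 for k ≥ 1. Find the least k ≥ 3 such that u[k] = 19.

7

Listing terms: u[1] = 3; u[2] = 23; u[3] = 4; u[4] = 17; u[5] = 1; u[6] = 8; u[7] = 19; u[8] = 23; u[9] = 4.
Since (u[8], u[9]) = (u[2], u[3]) = (23, 4) (two consecutive terms determine the rest), the sequence is eventually periodic: after a pre-period of length 1 it cycles with period 6.
The value 19 first appears (with k ≥ 3) at u[7].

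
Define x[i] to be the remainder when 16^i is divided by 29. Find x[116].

Computing terms: x[0] = 1, x[1] = 16, x[2] = 24, x[3] = 7, x[4] = 25, x[5] = 23, x[6] = 20, x[7] = 1.
Since x[7] = x[0] = 1, the sequence is periodic with period 7.
So x[116] = x[0 + ((116-0) mod 7)] = x[4] = 25.

25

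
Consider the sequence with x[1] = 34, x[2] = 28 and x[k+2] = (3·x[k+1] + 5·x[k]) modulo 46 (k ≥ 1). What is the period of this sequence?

We have x[1] = 34,  x[2] = 28,  x[3] = 24,  x[4] = 28,  x[5] = 20,  x[6] = 16,  x[7] = 10,  x[8] = 18,  x[9] = 12,  x[10] = 34,  x[11] = 24,  x[12] = 12,  x[13] = 18,  x[14] = 22,  x[15] = 18,  x[16] = 26,  x[17] = 30,  x[18] = 36,  x[19] = 28,  x[20] = 34,  x[21] = 12,  x[22] = 22,  x[23] = 34,  x[24] = 28.
The sequence repeats with period 22.

22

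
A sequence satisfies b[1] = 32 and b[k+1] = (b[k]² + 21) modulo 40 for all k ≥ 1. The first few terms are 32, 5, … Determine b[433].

22

Computing terms: b[1] = 32, b[2] = 5, b[3] = 6, b[4] = 17, b[5] = 30, b[6] = 1, b[7] = 22, b[8] = 25, b[9] = 6.
Since b[9] = b[3] = 6, the sequence is eventually periodic: after a pre-period of length 2 it cycles with period 6.
For k ≥ 3, b[k] depends only on (k - 3) mod 6. (433 - 3) mod 6 = 4, so b[433] = b[7] = 22.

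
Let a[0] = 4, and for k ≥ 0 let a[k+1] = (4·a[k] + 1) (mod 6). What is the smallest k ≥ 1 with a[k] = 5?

1

Computing terms: a[0] = 4,  a[1] = 5,  a[2] = 3,  a[3] = 1,  a[4] = 5.
Since a[4] = a[1] = 5, the sequence is eventually periodic: after a pre-period of length 1 it cycles with period 3.
The value 5 first appears (with k ≥ 1) at a[1].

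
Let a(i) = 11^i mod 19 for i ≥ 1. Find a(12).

Computing terms: a(1) = 11, a(2) = 7, a(3) = 1, a(4) = 11.
Since a(4) = a(1) = 11, the sequence is periodic with period 3.
(12 - 1) mod 3 = 2, so a(12) = a(3) = 1.

1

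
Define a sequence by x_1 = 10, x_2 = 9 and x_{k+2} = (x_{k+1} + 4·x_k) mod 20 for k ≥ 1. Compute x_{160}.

We have x_1 = 10; x_2 = 9; x_3 = 9; x_4 = 5; x_5 = 1; x_6 = 1; x_7 = 5; x_8 = 9; x_9 = 9.
Since (x_8, x_9) = (x_2, x_3) = (9, 9) (two consecutive terms determine the rest), the sequence is eventually periodic: after a pre-period of length 1 it cycles with period 6.
For k ≥ 2, x_k depends only on (k - 2) mod 6. (160 - 2) mod 6 = 2, so x_{160} = x_4 = 5.

5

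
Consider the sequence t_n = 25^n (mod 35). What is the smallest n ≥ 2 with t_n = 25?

4

t_1 = 25,  t_2 = 30,  t_3 = 15,  t_4 = 25.
The sequence repeats with period 3.
The value 25 next appears (with n ≥ 2) at t_4.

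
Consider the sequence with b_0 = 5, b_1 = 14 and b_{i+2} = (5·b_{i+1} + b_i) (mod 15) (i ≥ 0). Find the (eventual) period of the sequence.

We have b_0 = 5, b_1 = 14, b_2 = 0, b_3 = 14, b_4 = 10, b_5 = 4, b_6 = 0, b_7 = 4, b_8 = 5, b_9 = 14.
The sequence repeats with period 8.

8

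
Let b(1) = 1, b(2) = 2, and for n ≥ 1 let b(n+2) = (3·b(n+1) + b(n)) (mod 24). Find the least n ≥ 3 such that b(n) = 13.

7

We have b(1) = 1; b(2) = 2; b(3) = 7; b(4) = 23; b(5) = 4; b(6) = 11; b(7) = 13; b(8) = 2; b(9) = 19; b(10) = 11; b(11) = 4; b(12) = 23; b(13) = 1; b(14) = 2.
Since (b(13), b(14)) = (b(1), b(2)) = (1, 2) (two consecutive terms determine the rest), the sequence is periodic with period 12.
The value 13 first appears (with n ≥ 3) at b(7).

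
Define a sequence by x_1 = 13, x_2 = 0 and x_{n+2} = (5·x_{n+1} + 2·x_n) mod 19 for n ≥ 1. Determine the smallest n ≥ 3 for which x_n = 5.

We have x_1 = 13, x_2 = 0, x_3 = 7, x_4 = 16, x_5 = 18, x_6 = 8, x_7 = 0, x_8 = 16, x_9 = 4, x_{10} = 14, x_{11} = 2, x_{12} = 0, x_{13} = 4, x_{14} = 1, x_{15} = 13, x_{16} = 10, x_{17} = 0, x_{18} = 1, x_{19} = 5, x_{20} = 8, x_{21} = 12, x_{22} = 0, x_{23} = 5, x_{24} = 6, x_{25} = 2, x_{26} = 3, x_{27} = 0, x_{28} = 6, x_{29} = 11, x_{30} = 10, x_{31} = 15, x_{32} = 0, x_{33} = 11, x_{34} = 17, x_{35} = 12, x_{36} = 18, x_{37} = 0, x_{38} = 17, x_{39} = 9, x_{40} = 3, x_{41} = 14, x_{42} = 0, x_{43} = 9, x_{44} = 7, x_{45} = 15, x_{46} = 13, x_{47} = 0.
Since (x_{46}, x_{47}) = (x_1, x_2) = (13, 0) (two consecutive terms determine the rest), the sequence is periodic with period 45.
The value 5 first appears (with n ≥ 3) at x_{19}.

19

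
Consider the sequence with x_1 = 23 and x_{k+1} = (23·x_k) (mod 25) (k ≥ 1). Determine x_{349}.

13

Listing terms: x_1 = 23, x_2 = 4, x_3 = 17, x_4 = 16, x_5 = 18, x_6 = 14, x_7 = 22, x_8 = 6, x_9 = 13, x_{10} = 24, x_{11} = 2, x_{12} = 21, x_{13} = 8, x_{14} = 9, x_{15} = 7, x_{16} = 11, x_{17} = 3, x_{18} = 19, x_{19} = 12, x_{20} = 1, x_{21} = 23.
The sequence repeats with period 20.
(349 - 1) mod 20 = 8, so x_{349} = x_9 = 13.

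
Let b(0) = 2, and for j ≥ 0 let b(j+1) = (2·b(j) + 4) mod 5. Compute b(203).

4

We have b(0) = 2; b(1) = 3; b(2) = 0; b(3) = 4; b(4) = 2.
The sequence repeats with period 4.
So b(203) = b(0 + ((203-0) mod 4)) = b(3) = 4.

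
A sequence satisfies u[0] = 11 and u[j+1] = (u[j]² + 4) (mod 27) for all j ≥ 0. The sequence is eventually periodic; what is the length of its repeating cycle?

u[0] = 11, u[1] = 17, u[2] = 23, u[3] = 20, u[4] = 26, u[5] = 5, u[6] = 2, u[7] = 8, u[8] = 14, u[9] = 11.
Since u[9] = u[0] = 11, the sequence is periodic with period 9.

9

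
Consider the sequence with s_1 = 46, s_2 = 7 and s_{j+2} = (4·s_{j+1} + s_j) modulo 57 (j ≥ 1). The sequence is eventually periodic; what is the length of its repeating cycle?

s_1 = 46,  s_2 = 7,  s_3 = 17,  s_4 = 18,  s_5 = 32,  s_6 = 32,  s_7 = 46,  s_8 = 45,  s_9 = 55,  s_{10} = 37,  s_{11} = 32,  s_{12} = 51,  s_{13} = 8,  s_{14} = 26,  s_{15} = 55,  s_{16} = 18,  s_{17} = 13,  s_{18} = 13,  s_{19} = 8,  s_{20} = 45,  s_{21} = 17,  s_{22} = 56,  s_{23} = 13,  s_{24} = 51,  s_{25} = 46,  s_{26} = 7.
The sequence repeats with period 24.

24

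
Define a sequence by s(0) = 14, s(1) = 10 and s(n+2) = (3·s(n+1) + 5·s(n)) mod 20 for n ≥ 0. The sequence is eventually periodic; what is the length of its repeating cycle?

3

s(0) = 14,  s(1) = 10,  s(2) = 0,  s(3) = 10,  s(4) = 10,  s(5) = 0.
Since (s(4), s(5)) = (s(1), s(2)) = (10, 0) (two consecutive terms determine the rest), the sequence is eventually periodic: after a pre-period of length 1 it cycles with period 3.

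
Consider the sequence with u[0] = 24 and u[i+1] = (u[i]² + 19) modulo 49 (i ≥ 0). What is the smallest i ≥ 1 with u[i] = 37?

3

u[0] = 24,  u[1] = 7,  u[2] = 19,  u[3] = 37,  u[4] = 16,  u[5] = 30,  u[6] = 37.
Since u[6] = u[3] = 37, the sequence is eventually periodic: after a pre-period of length 3 it cycles with period 3.
The value 37 first appears (with i ≥ 1) at u[3].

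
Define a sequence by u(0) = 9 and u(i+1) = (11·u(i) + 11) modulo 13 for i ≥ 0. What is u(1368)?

9

u(0) = 9,  u(1) = 6,  u(2) = 12,  u(3) = 0,  u(4) = 11,  u(5) = 2,  u(6) = 7,  u(7) = 10,  u(8) = 4,  u(9) = 3,  u(10) = 5,  u(11) = 1,  u(12) = 9.
Since u(12) = u(0) = 9, the sequence is periodic with period 12.
So u(1368) = u(0 + ((1368-0) mod 12)) = u(0) = 9.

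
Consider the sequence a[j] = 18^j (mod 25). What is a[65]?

Computing terms: a[1] = 18, a[2] = 24, a[3] = 7, a[4] = 1, a[5] = 18.
The sequence repeats with period 4.
So a[65] = a[1 + ((65-1) mod 4)] = a[1] = 18.

18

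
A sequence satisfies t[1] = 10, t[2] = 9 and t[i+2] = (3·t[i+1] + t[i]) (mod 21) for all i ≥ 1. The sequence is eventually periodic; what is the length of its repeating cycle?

Computing terms: t[1] = 10,  t[2] = 9,  t[3] = 16,  t[4] = 15,  t[5] = 19,  t[6] = 9,  t[7] = 4,  t[8] = 0,  t[9] = 4,  t[10] = 12,  t[11] = 19,  t[12] = 6,  t[13] = 16,  t[14] = 12,  t[15] = 10,  t[16] = 0,  t[17] = 10,  t[18] = 9.
Since (t[17], t[18]) = (t[1], t[2]) = (10, 9) (two consecutive terms determine the rest), the sequence is periodic with period 16.

16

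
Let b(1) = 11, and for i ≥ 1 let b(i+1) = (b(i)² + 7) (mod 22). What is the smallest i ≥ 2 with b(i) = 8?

4

Listing terms: b(1) = 11, b(2) = 18, b(3) = 1, b(4) = 8, b(5) = 5, b(6) = 10, b(7) = 19, b(8) = 16, b(9) = 21, b(10) = 8.
Since b(10) = b(4) = 8, the sequence is eventually periodic: after a pre-period of length 3 it cycles with period 6.
The value 8 first appears (with i ≥ 2) at b(4).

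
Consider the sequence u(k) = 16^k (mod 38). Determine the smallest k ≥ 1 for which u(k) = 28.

We have u(0) = 1, u(1) = 16, u(2) = 28, u(3) = 30, u(4) = 24, u(5) = 4, u(6) = 26, u(7) = 36, u(8) = 6, u(9) = 20, u(10) = 16.
Since u(10) = u(1) = 16, the sequence is eventually periodic: after a pre-period of length 1 it cycles with period 9.
The value 28 first appears (with k ≥ 1) at u(2).

2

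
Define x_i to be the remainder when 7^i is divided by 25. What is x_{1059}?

x_1 = 7,  x_2 = 24,  x_3 = 18,  x_4 = 1,  x_5 = 7.
Since x_5 = x_1 = 7, the sequence is periodic with period 4.
(1059 - 1) mod 4 = 2, so x_{1059} = x_3 = 18.

18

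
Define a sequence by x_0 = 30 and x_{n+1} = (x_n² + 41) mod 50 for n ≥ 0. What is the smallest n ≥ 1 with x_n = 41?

1

Computing terms: x_0 = 30, x_1 = 41, x_2 = 22, x_3 = 25, x_4 = 16, x_5 = 47, x_6 = 0, x_7 = 41.
Since x_7 = x_1 = 41, the sequence is eventually periodic: after a pre-period of length 1 it cycles with period 6.
The value 41 first appears (with n ≥ 1) at x_1.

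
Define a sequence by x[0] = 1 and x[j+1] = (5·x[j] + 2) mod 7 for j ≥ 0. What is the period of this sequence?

Computing terms: x[0] = 1; x[1] = 0; x[2] = 2; x[3] = 5; x[4] = 6; x[5] = 4; x[6] = 1.
The sequence repeats with period 6.

6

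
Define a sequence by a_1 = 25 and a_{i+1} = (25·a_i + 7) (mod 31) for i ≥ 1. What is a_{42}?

Computing terms: a_1 = 25; a_2 = 12; a_3 = 28; a_4 = 25.
The sequence repeats with period 3.
So a_{42} = a_{1 + ((42-1) mod 3)} = a_3 = 28.

28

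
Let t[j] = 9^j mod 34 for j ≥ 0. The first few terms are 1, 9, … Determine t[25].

9

Listing terms: t[0] = 1, t[1] = 9, t[2] = 13, t[3] = 15, t[4] = 33, t[5] = 25, t[6] = 21, t[7] = 19, t[8] = 1.
The sequence repeats with period 8.
So t[25] = t[0 + ((25-0) mod 8)] = t[1] = 9.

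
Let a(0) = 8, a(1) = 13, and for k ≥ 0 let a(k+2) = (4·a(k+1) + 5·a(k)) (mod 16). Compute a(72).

8

Listing terms: a(0) = 8,  a(1) = 13,  a(2) = 12,  a(3) = 1,  a(4) = 0,  a(5) = 5,  a(6) = 4,  a(7) = 9,  a(8) = 8,  a(9) = 13.
The sequence repeats with period 8.
So a(72) = a(0 + ((72-0) mod 8)) = a(0) = 8.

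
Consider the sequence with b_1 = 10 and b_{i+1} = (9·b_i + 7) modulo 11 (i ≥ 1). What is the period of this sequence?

Listing terms: b_1 = 10, b_2 = 9, b_3 = 0, b_4 = 7, b_5 = 4, b_6 = 10.
The sequence repeats with period 5.

5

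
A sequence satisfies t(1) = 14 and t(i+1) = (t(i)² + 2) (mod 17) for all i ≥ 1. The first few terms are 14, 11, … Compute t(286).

t(1) = 14, t(2) = 11, t(3) = 4, t(4) = 1, t(5) = 3, t(6) = 11.
Since t(6) = t(2) = 11, the sequence is eventually periodic: after a pre-period of length 1 it cycles with period 4.
For i ≥ 2, t(i) depends only on (i - 2) mod 4. (286 - 2) mod 4 = 0, so t(286) = t(2) = 11.

11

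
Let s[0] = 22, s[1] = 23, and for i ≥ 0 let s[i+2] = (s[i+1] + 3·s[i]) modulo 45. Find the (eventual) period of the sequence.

Computing terms: s[0] = 22, s[1] = 23, s[2] = 44, s[3] = 23, s[4] = 20, s[5] = 44, s[6] = 14, s[7] = 11, s[8] = 8, s[9] = 41, s[10] = 20, s[11] = 8, s[12] = 23, s[13] = 2, s[14] = 26, s[15] = 32, s[16] = 20, s[17] = 26, s[18] = 41, s[19] = 29, s[20] = 17, s[21] = 14, s[22] = 20, s[23] = 17, s[24] = 32, s[25] = 38, s[26] = 44, s[27] = 23.
Since (s[26], s[27]) = (s[2], s[3]) = (44, 23) (two consecutive terms determine the rest), the sequence is eventually periodic: after a pre-period of length 2 it cycles with period 24.

24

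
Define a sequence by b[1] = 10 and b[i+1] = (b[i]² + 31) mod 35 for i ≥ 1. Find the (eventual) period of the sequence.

b[1] = 10,  b[2] = 26,  b[3] = 7,  b[4] = 10.
The sequence repeats with period 3.

3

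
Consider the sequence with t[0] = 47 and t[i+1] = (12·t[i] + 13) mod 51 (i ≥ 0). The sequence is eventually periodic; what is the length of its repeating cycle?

t[0] = 47, t[1] = 16, t[2] = 1, t[3] = 25, t[4] = 7, t[5] = 46, t[6] = 4, t[7] = 10, t[8] = 31, t[9] = 28, t[10] = 43, t[11] = 19, t[12] = 37, t[13] = 49, t[14] = 40, t[15] = 34, t[16] = 13, t[17] = 16.
Since t[17] = t[1] = 16, the sequence is eventually periodic: after a pre-period of length 1 it cycles with period 16.

16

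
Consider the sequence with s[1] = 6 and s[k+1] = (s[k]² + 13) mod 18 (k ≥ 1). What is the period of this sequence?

Computing terms: s[1] = 6; s[2] = 13; s[3] = 2; s[4] = 17; s[5] = 14; s[6] = 11; s[7] = 8; s[8] = 5; s[9] = 2.
Since s[9] = s[3] = 2, the sequence is eventually periodic: after a pre-period of length 2 it cycles with period 6.

6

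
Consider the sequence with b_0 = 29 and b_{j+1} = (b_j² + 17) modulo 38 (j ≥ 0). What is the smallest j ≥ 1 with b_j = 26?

b_0 = 29, b_1 = 22, b_2 = 7, b_3 = 28, b_4 = 3, b_5 = 26, b_6 = 9, b_7 = 22.
Since b_7 = b_1 = 22, the sequence is eventually periodic: after a pre-period of length 1 it cycles with period 6.
The value 26 first appears (with j ≥ 1) at b_5.

5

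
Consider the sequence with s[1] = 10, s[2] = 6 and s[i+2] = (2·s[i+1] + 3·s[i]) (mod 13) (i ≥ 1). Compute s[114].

Computing terms: s[1] = 10,  s[2] = 6,  s[3] = 3,  s[4] = 11,  s[5] = 5,  s[6] = 4,  s[7] = 10,  s[8] = 6.
The sequence repeats with period 6.
So s[114] = s[1 + ((114-1) mod 6)] = s[6] = 4.

4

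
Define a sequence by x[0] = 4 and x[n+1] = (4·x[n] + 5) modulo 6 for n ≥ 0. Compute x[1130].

5

Computing terms: x[0] = 4,  x[1] = 3,  x[2] = 5,  x[3] = 1,  x[4] = 3.
Since x[4] = x[1] = 3, the sequence is eventually periodic: after a pre-period of length 1 it cycles with period 3.
For n ≥ 1, x[n] depends only on (n - 1) mod 3. (1130 - 1) mod 3 = 1, so x[1130] = x[2] = 5.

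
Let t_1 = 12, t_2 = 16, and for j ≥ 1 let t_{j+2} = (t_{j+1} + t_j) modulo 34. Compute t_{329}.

4

Listing terms: t_1 = 12,  t_2 = 16,  t_3 = 28,  t_4 = 10,  t_5 = 4,  t_6 = 14,  t_7 = 18,  t_8 = 32,  t_9 = 16,  t_{10} = 14,  t_{11} = 30,  t_{12} = 10,  t_{13} = 6,  t_{14} = 16,  t_{15} = 22,  t_{16} = 4,  t_{17} = 26,  t_{18} = 30,  t_{19} = 22,  t_{20} = 18,  t_{21} = 6,  t_{22} = 24,  t_{23} = 30,  t_{24} = 20,  t_{25} = 16,  t_{26} = 2,  t_{27} = 18,  t_{28} = 20,  t_{29} = 4,  t_{30} = 24,  t_{31} = 28,  t_{32} = 18,  t_{33} = 12,  t_{34} = 30,  t_{35} = 8,  t_{36} = 4,  t_{37} = 12,  t_{38} = 16.
Since (t_{37}, t_{38}) = (t_1, t_2) = (12, 16) (two consecutive terms determine the rest), the sequence is periodic with period 36.
So t_{329} = t_{1 + ((329-1) mod 36)} = t_5 = 4.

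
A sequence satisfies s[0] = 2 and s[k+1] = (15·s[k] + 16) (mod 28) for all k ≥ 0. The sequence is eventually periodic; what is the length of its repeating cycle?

s[0] = 2,  s[1] = 18,  s[2] = 6,  s[3] = 22,  s[4] = 10,  s[5] = 26,  s[6] = 14,  s[7] = 2.
Since s[7] = s[0] = 2, the sequence is periodic with period 7.

7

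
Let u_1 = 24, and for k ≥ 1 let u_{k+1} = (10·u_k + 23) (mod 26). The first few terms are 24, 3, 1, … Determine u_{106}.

Listing terms: u_1 = 24,  u_2 = 3,  u_3 = 1,  u_4 = 7,  u_5 = 15,  u_6 = 17,  u_7 = 11,  u_8 = 3.
Since u_8 = u_2 = 3, the sequence is eventually periodic: after a pre-period of length 1 it cycles with period 6.
For k ≥ 2, u_k depends only on (k - 2) mod 6. (106 - 2) mod 6 = 2, so u_{106} = u_4 = 7.

7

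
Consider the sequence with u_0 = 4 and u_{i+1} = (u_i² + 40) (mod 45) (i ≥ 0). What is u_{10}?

Computing terms: u_0 = 4; u_1 = 11; u_2 = 26; u_3 = 41; u_4 = 11.
Since u_4 = u_1 = 11, the sequence is eventually periodic: after a pre-period of length 1 it cycles with period 3.
For i ≥ 1, u_i depends only on (i - 1) mod 3. (10 - 1) mod 3 = 0, so u_{10} = u_1 = 11.

11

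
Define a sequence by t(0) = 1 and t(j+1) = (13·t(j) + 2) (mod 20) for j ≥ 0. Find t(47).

Computing terms: t(0) = 1, t(1) = 15, t(2) = 17, t(3) = 3, t(4) = 1.
Since t(4) = t(0) = 1, the sequence is periodic with period 4.
(47 - 0) mod 4 = 3, so t(47) = t(3) = 3.

3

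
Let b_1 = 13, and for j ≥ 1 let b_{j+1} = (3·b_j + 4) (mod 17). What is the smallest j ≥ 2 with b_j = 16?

b_1 = 13,  b_2 = 9,  b_3 = 14,  b_4 = 12,  b_5 = 6,  b_6 = 5,  b_7 = 2,  b_8 = 10,  b_9 = 0,  b_{10} = 4,  b_{11} = 16,  b_{12} = 1,  b_{13} = 7,  b_{14} = 8,  b_{15} = 11,  b_{16} = 3,  b_{17} = 13.
The sequence repeats with period 16.
The value 16 first appears (with j ≥ 2) at b_{11}.

11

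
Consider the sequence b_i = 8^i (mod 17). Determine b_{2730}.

13

Listing terms: b_1 = 8; b_2 = 13; b_3 = 2; b_4 = 16; b_5 = 9; b_6 = 4; b_7 = 15; b_8 = 1; b_9 = 8.
Since b_9 = b_1 = 8, the sequence is periodic with period 8.
So b_{2730} = b_{1 + ((2730-1) mod 8)} = b_2 = 13.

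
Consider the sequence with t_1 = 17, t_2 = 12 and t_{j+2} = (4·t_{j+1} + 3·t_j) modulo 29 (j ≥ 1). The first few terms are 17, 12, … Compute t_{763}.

We have t_1 = 17; t_2 = 12; t_3 = 12; t_4 = 26; t_5 = 24; t_6 = 0; t_7 = 14; t_8 = 27; t_9 = 5; t_{10} = 14; t_{11} = 13; t_{12} = 7; t_{13} = 9; t_{14} = 28; t_{15} = 23; t_{16} = 2; t_{17} = 19; t_{18} = 24; t_{19} = 8; t_{20} = 17; t_{21} = 5; t_{22} = 13; t_{23} = 9; t_{24} = 17; t_{25} = 8; t_{26} = 25; t_{27} = 8; t_{28} = 20; t_{29} = 17; t_{30} = 12.
The sequence repeats with period 28.
(763 - 1) mod 28 = 6, so t_{763} = t_7 = 14.

14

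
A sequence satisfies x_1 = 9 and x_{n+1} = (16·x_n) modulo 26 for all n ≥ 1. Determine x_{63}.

16

We have x_1 = 9; x_2 = 14; x_3 = 16; x_4 = 22; x_5 = 14.
Since x_5 = x_2 = 14, the sequence is eventually periodic: after a pre-period of length 1 it cycles with period 3.
For n ≥ 2, x_n depends only on (n - 2) mod 3. (63 - 2) mod 3 = 1, so x_{63} = x_3 = 16.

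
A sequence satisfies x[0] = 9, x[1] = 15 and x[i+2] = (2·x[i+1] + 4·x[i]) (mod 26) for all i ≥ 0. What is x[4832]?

We have x[0] = 9, x[1] = 15, x[2] = 14, x[3] = 10, x[4] = 24, x[5] = 10, x[6] = 12, x[7] = 12, x[8] = 20, x[9] = 10, x[10] = 22, x[11] = 6, x[12] = 22, x[13] = 16, x[14] = 16, x[15] = 18, x[16] = 22, x[17] = 12, x[18] = 8, x[19] = 12, x[20] = 4, x[21] = 4, x[22] = 24, x[23] = 12, x[24] = 16, x[25] = 2, x[26] = 16, x[27] = 14, x[28] = 14, x[29] = 6, x[30] = 16, x[31] = 4, x[32] = 20, x[33] = 4, x[34] = 10, x[35] = 10, x[36] = 8, x[37] = 4, x[38] = 14, x[39] = 18, x[40] = 14, x[41] = 22, x[42] = 22, x[43] = 2, x[44] = 14, x[45] = 10.
Since (x[44], x[45]) = (x[2], x[3]) = (14, 10) (two consecutive terms determine the rest), the sequence is eventually periodic: after a pre-period of length 2 it cycles with period 42.
For i ≥ 2, x[i] depends only on (i - 2) mod 42. (4832 - 2) mod 42 = 0, so x[4832] = x[2] = 14.

14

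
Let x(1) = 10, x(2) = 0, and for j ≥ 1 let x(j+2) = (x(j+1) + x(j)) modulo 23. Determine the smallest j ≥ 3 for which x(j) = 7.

6

Computing terms: x(1) = 10, x(2) = 0, x(3) = 10, x(4) = 10, x(5) = 20, x(6) = 7, x(7) = 4, x(8) = 11, x(9) = 15, x(10) = 3, x(11) = 18, x(12) = 21, x(13) = 16, x(14) = 14, x(15) = 7, x(16) = 21, x(17) = 5, x(18) = 3, x(19) = 8, x(20) = 11, x(21) = 19, x(22) = 7, x(23) = 3, x(24) = 10, x(25) = 13, x(26) = 0, x(27) = 13, x(28) = 13, x(29) = 3, x(30) = 16, x(31) = 19, x(32) = 12, x(33) = 8, x(34) = 20, x(35) = 5, x(36) = 2, x(37) = 7, x(38) = 9, x(39) = 16, x(40) = 2, x(41) = 18, x(42) = 20, x(43) = 15, x(44) = 12, x(45) = 4, x(46) = 16, x(47) = 20, x(48) = 13, x(49) = 10, x(50) = 0.
The sequence repeats with period 48.
The value 7 first appears (with j ≥ 3) at x(6).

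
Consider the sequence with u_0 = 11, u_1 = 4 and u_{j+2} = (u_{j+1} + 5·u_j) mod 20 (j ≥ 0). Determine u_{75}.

u_0 = 11, u_1 = 4, u_2 = 19, u_3 = 19, u_4 = 14, u_5 = 9, u_6 = 19, u_7 = 4, u_8 = 19.
Since (u_7, u_8) = (u_1, u_2) = (4, 19) (two consecutive terms determine the rest), the sequence is eventually periodic: after a pre-period of length 1 it cycles with period 6.
For j ≥ 1, u_j depends only on (j - 1) mod 6. (75 - 1) mod 6 = 2, so u_{75} = u_3 = 19.

19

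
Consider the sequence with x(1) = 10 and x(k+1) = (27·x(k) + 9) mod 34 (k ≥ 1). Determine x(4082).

Computing terms: x(1) = 10, x(2) = 7, x(3) = 28, x(4) = 17, x(5) = 26, x(6) = 31, x(7) = 30, x(8) = 3, x(9) = 22, x(10) = 25, x(11) = 4, x(12) = 15, x(13) = 6, x(14) = 1, x(15) = 2, x(16) = 29, x(17) = 10.
The sequence repeats with period 16.
So x(4082) = x(1 + ((4082-1) mod 16)) = x(2) = 7.

7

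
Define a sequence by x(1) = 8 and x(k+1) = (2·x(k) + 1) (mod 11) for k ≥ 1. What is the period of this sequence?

We have x(1) = 8, x(2) = 6, x(3) = 2, x(4) = 5, x(5) = 0, x(6) = 1, x(7) = 3, x(8) = 7, x(9) = 4, x(10) = 9, x(11) = 8.
The sequence repeats with period 10.

10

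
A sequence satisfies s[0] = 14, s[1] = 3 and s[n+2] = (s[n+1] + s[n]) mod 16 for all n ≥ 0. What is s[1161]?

Computing terms: s[0] = 14,  s[1] = 3,  s[2] = 1,  s[3] = 4,  s[4] = 5,  s[5] = 9,  s[6] = 14,  s[7] = 7,  s[8] = 5,  s[9] = 12,  s[10] = 1,  s[11] = 13,  s[12] = 14,  s[13] = 11,  s[14] = 9,  s[15] = 4,  s[16] = 13,  s[17] = 1,  s[18] = 14,  s[19] = 15,  s[20] = 13,  s[21] = 12,  s[22] = 9,  s[23] = 5,  s[24] = 14,  s[25] = 3.
The sequence repeats with period 24.
So s[1161] = s[0 + ((1161-0) mod 24)] = s[9] = 12.

12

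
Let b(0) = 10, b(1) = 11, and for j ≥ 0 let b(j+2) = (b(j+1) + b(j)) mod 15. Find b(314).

b(0) = 10, b(1) = 11, b(2) = 6, b(3) = 2, b(4) = 8, b(5) = 10, b(6) = 3, b(7) = 13, b(8) = 1, b(9) = 14, b(10) = 0, b(11) = 14, b(12) = 14, b(13) = 13, b(14) = 12, b(15) = 10, b(16) = 7, b(17) = 2, b(18) = 9, b(19) = 11, b(20) = 5, b(21) = 1, b(22) = 6, b(23) = 7, b(24) = 13, b(25) = 5, b(26) = 3, b(27) = 8, b(28) = 11, b(29) = 4, b(30) = 0, b(31) = 4, b(32) = 4, b(33) = 8, b(34) = 12, b(35) = 5, b(36) = 2, b(37) = 7, b(38) = 9, b(39) = 1, b(40) = 10, b(41) = 11.
The sequence repeats with period 40.
(314 - 0) mod 40 = 34, so b(314) = b(34) = 12.

12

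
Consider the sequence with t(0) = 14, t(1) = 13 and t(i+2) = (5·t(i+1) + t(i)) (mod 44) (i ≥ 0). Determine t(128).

15

Computing terms: t(0) = 14,  t(1) = 13,  t(2) = 35,  t(3) = 12,  t(4) = 7,  t(5) = 3,  t(6) = 22,  t(7) = 25,  t(8) = 15,  t(9) = 12,  t(10) = 31,  t(11) = 35,  t(12) = 30,  t(13) = 9,  t(14) = 31,  t(15) = 32,  t(16) = 15,  t(17) = 19,  t(18) = 22,  t(19) = 41,  t(20) = 7,  t(21) = 32,  t(22) = 35,  t(23) = 31,  t(24) = 14,  t(25) = 13.
Since (t(24), t(25)) = (t(0), t(1)) = (14, 13) (two consecutive terms determine the rest), the sequence is periodic with period 24.
(128 - 0) mod 24 = 8, so t(128) = t(8) = 15.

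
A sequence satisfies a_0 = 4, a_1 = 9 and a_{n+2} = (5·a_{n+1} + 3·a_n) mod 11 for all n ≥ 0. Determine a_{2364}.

We have a_0 = 4,  a_1 = 9,  a_2 = 2,  a_3 = 4,  a_4 = 4,  a_5 = 10,  a_6 = 7,  a_7 = 10,  a_8 = 5,  a_9 = 0,  a_{10} = 4,  a_{11} = 9.
Since (a_{10}, a_{11}) = (a_0, a_1) = (4, 9) (two consecutive terms determine the rest), the sequence is periodic with period 10.
So a_{2364} = a_{0 + ((2364-0) mod 10)} = a_4 = 4.

4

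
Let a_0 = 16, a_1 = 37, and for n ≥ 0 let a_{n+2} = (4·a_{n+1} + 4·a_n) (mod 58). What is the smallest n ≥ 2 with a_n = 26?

13

a_0 = 16,  a_1 = 37,  a_2 = 38,  a_3 = 10,  a_4 = 18,  a_5 = 54,  a_6 = 56,  a_7 = 34,  a_8 = 12,  a_9 = 10,  a_{10} = 30,  a_{11} = 44,  a_{12} = 6,  a_{13} = 26,  a_{14} = 12,  a_{15} = 36,  a_{16} = 18,  a_{17} = 42,  a_{18} = 8,  a_{19} = 26,  a_{20} = 20,  a_{21} = 10,  a_{22} = 4,  a_{23} = 56,  a_{24} = 8,  a_{25} = 24,  a_{26} = 12,  a_{27} = 28,  a_{28} = 44,  a_{29} = 56,  a_{30} = 52,  a_{31} = 26,  a_{32} = 22,  a_{33} = 18,  a_{34} = 44,  a_{35} = 16,  a_{36} = 8,  a_{37} = 38,  a_{38} = 10.
Since (a_{37}, a_{38}) = (a_2, a_3) = (38, 10) (two consecutive terms determine the rest), the sequence is eventually periodic: after a pre-period of length 2 it cycles with period 35.
The value 26 first appears (with n ≥ 2) at a_{13}.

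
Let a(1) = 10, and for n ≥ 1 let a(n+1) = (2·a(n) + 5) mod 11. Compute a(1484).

5

Listing terms: a(1) = 10,  a(2) = 3,  a(3) = 0,  a(4) = 5,  a(5) = 4,  a(6) = 2,  a(7) = 9,  a(8) = 1,  a(9) = 7,  a(10) = 8,  a(11) = 10.
Since a(11) = a(1) = 10, the sequence is periodic with period 10.
(1484 - 1) mod 10 = 3, so a(1484) = a(4) = 5.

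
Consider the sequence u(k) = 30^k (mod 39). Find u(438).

Listing terms: u(1) = 30; u(2) = 3; u(3) = 12; u(4) = 9; u(5) = 36; u(6) = 27; u(7) = 30.
Since u(7) = u(1) = 30, the sequence is periodic with period 6.
(438 - 1) mod 6 = 5, so u(438) = u(6) = 27.

27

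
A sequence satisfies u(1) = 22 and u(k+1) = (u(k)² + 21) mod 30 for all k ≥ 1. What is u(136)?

7

Computing terms: u(1) = 22, u(2) = 25, u(3) = 16, u(4) = 7, u(5) = 10, u(6) = 1, u(7) = 22.
Since u(7) = u(1) = 22, the sequence is periodic with period 6.
So u(136) = u(1 + ((136-1) mod 6)) = u(4) = 7.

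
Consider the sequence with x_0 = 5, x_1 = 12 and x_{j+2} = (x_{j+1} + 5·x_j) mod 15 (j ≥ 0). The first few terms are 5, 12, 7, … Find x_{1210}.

12

Computing terms: x_0 = 5; x_1 = 12; x_2 = 7; x_3 = 7; x_4 = 12; x_5 = 2; x_6 = 2; x_7 = 12; x_8 = 7.
Since (x_7, x_8) = (x_1, x_2) = (12, 7) (two consecutive terms determine the rest), the sequence is eventually periodic: after a pre-period of length 1 it cycles with period 6.
For j ≥ 1, x_j depends only on (j - 1) mod 6. (1210 - 1) mod 6 = 3, so x_{1210} = x_4 = 12.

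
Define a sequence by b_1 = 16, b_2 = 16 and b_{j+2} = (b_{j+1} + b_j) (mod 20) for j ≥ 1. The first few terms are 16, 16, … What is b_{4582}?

b_1 = 16, b_2 = 16, b_3 = 12, b_4 = 8, b_5 = 0, b_6 = 8, b_7 = 8, b_8 = 16, b_9 = 4, b_{10} = 0, b_{11} = 4, b_{12} = 4, b_{13} = 8, b_{14} = 12, b_{15} = 0, b_{16} = 12, b_{17} = 12, b_{18} = 4, b_{19} = 16, b_{20} = 0, b_{21} = 16, b_{22} = 16.
Since (b_{21}, b_{22}) = (b_1, b_2) = (16, 16) (two consecutive terms determine the rest), the sequence is periodic with period 20.
(4582 - 1) mod 20 = 1, so b_{4582} = b_2 = 16.

16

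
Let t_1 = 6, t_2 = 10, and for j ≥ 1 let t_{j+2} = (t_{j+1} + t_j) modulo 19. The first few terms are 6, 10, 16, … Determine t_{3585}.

16

Computing terms: t_1 = 6, t_2 = 10, t_3 = 16, t_4 = 7, t_5 = 4, t_6 = 11, t_7 = 15, t_8 = 7, t_9 = 3, t_{10} = 10, t_{11} = 13, t_{12} = 4, t_{13} = 17, t_{14} = 2, t_{15} = 0, t_{16} = 2, t_{17} = 2, t_{18} = 4, t_{19} = 6, t_{20} = 10.
Since (t_{19}, t_{20}) = (t_1, t_2) = (6, 10) (two consecutive terms determine the rest), the sequence is periodic with period 18.
(3585 - 1) mod 18 = 2, so t_{3585} = t_3 = 16.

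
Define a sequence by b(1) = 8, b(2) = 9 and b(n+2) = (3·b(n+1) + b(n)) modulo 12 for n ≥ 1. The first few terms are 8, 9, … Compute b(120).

b(1) = 8,  b(2) = 9,  b(3) = 11,  b(4) = 6,  b(5) = 5,  b(6) = 9,  b(7) = 8,  b(8) = 9.
The sequence repeats with period 6.
So b(120) = b(1 + ((120-1) mod 6)) = b(6) = 9.

9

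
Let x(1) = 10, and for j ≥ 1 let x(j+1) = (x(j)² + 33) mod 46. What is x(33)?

We have x(1) = 10; x(2) = 41; x(3) = 12; x(4) = 39; x(5) = 36; x(6) = 41.
Since x(6) = x(2) = 41, the sequence is eventually periodic: after a pre-period of length 1 it cycles with period 4.
For j ≥ 2, x(j) depends only on (j - 2) mod 4. (33 - 2) mod 4 = 3, so x(33) = x(5) = 36.

36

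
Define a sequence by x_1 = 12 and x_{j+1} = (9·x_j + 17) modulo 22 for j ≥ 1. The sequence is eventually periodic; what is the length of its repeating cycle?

Listing terms: x_1 = 12; x_2 = 15; x_3 = 20; x_4 = 21; x_5 = 8; x_6 = 1; x_7 = 4; x_8 = 9; x_9 = 10; x_{10} = 19; x_{11} = 12.
The sequence repeats with period 10.

10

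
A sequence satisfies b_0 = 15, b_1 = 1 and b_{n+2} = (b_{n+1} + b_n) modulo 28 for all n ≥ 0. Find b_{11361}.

1

Listing terms: b_0 = 15,  b_1 = 1,  b_2 = 16,  b_3 = 17,  b_4 = 5,  b_5 = 22,  b_6 = 27,  b_7 = 21,  b_8 = 20,  b_9 = 13,  b_{10} = 5,  b_{11} = 18,  b_{12} = 23,  b_{13} = 13,  b_{14} = 8,  b_{15} = 21,  b_{16} = 1,  b_{17} = 22,  b_{18} = 23,  b_{19} = 17,  b_{20} = 12,  b_{21} = 1,  b_{22} = 13,  b_{23} = 14,  b_{24} = 27,  b_{25} = 13,  b_{26} = 12,  b_{27} = 25,  b_{28} = 9,  b_{29} = 6,  b_{30} = 15,  b_{31} = 21,  b_{32} = 8,  b_{33} = 1,  b_{34} = 9,  b_{35} = 10,  b_{36} = 19,  b_{37} = 1,  b_{38} = 20,  b_{39} = 21,  b_{40} = 13,  b_{41} = 6,  b_{42} = 19,  b_{43} = 25,  b_{44} = 16,  b_{45} = 13,  b_{46} = 1,  b_{47} = 14,  b_{48} = 15,  b_{49} = 1.
Since (b_{48}, b_{49}) = (b_0, b_1) = (15, 1) (two consecutive terms determine the rest), the sequence is periodic with period 48.
So b_{11361} = b_{0 + ((11361-0) mod 48)} = b_{33} = 1.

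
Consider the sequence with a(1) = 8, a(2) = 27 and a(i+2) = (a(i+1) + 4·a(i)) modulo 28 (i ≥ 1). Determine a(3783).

15

Computing terms: a(1) = 8; a(2) = 27; a(3) = 3; a(4) = 27; a(5) = 11; a(6) = 7; a(7) = 23; a(8) = 23; a(9) = 3; a(10) = 11; a(11) = 23; a(12) = 11; a(13) = 19; a(14) = 7; a(15) = 27; a(16) = 27; a(17) = 23; a(18) = 19; a(19) = 27; a(20) = 19; a(21) = 15; a(22) = 7; a(23) = 11; a(24) = 11; a(25) = 27; a(26) = 15; a(27) = 11; a(28) = 15; a(29) = 3; a(30) = 7; a(31) = 19; a(32) = 19; a(33) = 11; a(34) = 3; a(35) = 19; a(36) = 3; a(37) = 23; a(38) = 7; a(39) = 15; a(40) = 15; a(41) = 19; a(42) = 23; a(43) = 15; a(44) = 23; a(45) = 27; a(46) = 7; a(47) = 3; a(48) = 3; a(49) = 15; a(50) = 27; a(51) = 3.
Since (a(50), a(51)) = (a(2), a(3)) = (27, 3) (two consecutive terms determine the rest), the sequence is eventually periodic: after a pre-period of length 1 it cycles with period 48.
For i ≥ 2, a(i) depends only on (i - 2) mod 48. (3783 - 2) mod 48 = 37, so a(3783) = a(39) = 15.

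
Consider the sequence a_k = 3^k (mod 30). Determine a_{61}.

3

a_1 = 3, a_2 = 9, a_3 = 27, a_4 = 21, a_5 = 3.
The sequence repeats with period 4.
(61 - 1) mod 4 = 0, so a_{61} = a_1 = 3.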